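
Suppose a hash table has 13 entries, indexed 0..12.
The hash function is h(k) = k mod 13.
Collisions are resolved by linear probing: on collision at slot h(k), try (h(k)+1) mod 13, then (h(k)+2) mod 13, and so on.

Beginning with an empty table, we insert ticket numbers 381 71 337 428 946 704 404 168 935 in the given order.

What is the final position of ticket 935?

5

Insert 381: h=4, slot 4 empty -> index 4.
Insert 71: h=6, slot 6 empty -> index 6.
Insert 337: h=12, slot 12 empty -> index 12.
Insert 428: h=12, slot 12 occupied -> index 0.
Insert 946: h=10, slot 10 empty -> index 10.
Insert 704: h=2, slot 2 empty -> index 2.
Insert 404: h=1, slot 1 empty -> index 1.
Insert 168: h=12, slots 12,0,1,2 occupied -> index 3.
Insert 935: h=12, slots 12,0,1,2,3,4 occupied -> index 5.
Table: [428, 404, 704, 168, 381, 935, 71, _, _, _, 946, _, 337]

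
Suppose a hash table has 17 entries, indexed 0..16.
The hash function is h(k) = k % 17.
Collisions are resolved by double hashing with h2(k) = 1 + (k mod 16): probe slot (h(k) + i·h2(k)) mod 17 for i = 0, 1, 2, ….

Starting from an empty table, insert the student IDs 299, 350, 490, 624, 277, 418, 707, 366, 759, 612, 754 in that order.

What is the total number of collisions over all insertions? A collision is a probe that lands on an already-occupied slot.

Insert 299: h=10, slot 10 empty → index 10.
Insert 350: h=10, h2=15, slot 10 occupied → index 8.
Insert 490: h=14, slot 14 empty → index 14.
Insert 624: h=12, slot 12 empty → index 12.
Insert 277: h=5, slot 5 empty → index 5.
Insert 418: h=10, h2=3, slot 10 occupied → index 13.
Insert 707: h=10, h2=4, slots 10,14 occupied → index 1.
Insert 366: h=9, slot 9 empty → index 9.
Insert 759: h=11, slot 11 empty → index 11.
Insert 612: h=0, slot 0 empty → index 0.
Insert 754: h=6, slot 6 empty → index 6.
Table: [612, 707, -, -, -, 277, 754, -, 350, 366, 299, 759, 624, 418, 490, -, -]

4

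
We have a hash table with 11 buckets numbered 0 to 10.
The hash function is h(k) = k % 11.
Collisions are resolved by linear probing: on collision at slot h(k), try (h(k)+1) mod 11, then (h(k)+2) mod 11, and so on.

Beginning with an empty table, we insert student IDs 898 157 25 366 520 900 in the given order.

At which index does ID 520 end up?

6

Insert 898: h=7, slot 7 empty -> index 7.
Insert 157: h=3, slot 3 empty -> index 3.
Insert 25: h=3, slot 3 occupied -> index 4.
Insert 366: h=3, slots 3,4 occupied -> index 5.
Insert 520: h=3, slots 3,4,5 occupied -> index 6.
Insert 900: h=9, slot 9 empty -> index 9.
Table: [—, —, —, 157, 25, 366, 520, 898, —, 900, —]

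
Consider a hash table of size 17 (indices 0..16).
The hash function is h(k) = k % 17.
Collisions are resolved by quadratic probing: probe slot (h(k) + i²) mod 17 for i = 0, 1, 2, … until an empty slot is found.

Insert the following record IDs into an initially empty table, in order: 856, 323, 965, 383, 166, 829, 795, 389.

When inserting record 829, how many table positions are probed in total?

856: h=6 -> slot 6
323: h=0 -> slot 0
965: h=13 -> slot 13
383: h=9 -> slot 9
166: h=13, probe 13,14 -> slot 14
829: h=13, probe 13,14,0,5 -> slot 5
795: h=13, probe 13,14,0,5,12 -> slot 12
389: h=15 -> slot 15
Table: [323, ∅, ∅, ∅, ∅, 829, 856, ∅, ∅, 383, ∅, ∅, 795, 965, 166, 389, ∅]

4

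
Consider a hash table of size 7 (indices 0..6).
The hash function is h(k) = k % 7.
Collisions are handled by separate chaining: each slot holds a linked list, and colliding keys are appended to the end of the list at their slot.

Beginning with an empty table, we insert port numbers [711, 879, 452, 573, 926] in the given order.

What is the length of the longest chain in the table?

3

Insert 711: h=4, bucket 4 empty → new chain.
Insert 879: h=4, bucket 4 nonempty → append to chain.
Insert 452: h=4, bucket 4 nonempty → append to chain.
Insert 573: h=6, bucket 6 empty → new chain.
Insert 926: h=2, bucket 2 empty → new chain.
Final buckets:
0: ∅
1: ∅
2: 926
3: ∅
4: 711 -> 879 -> 452
5: ∅
6: 573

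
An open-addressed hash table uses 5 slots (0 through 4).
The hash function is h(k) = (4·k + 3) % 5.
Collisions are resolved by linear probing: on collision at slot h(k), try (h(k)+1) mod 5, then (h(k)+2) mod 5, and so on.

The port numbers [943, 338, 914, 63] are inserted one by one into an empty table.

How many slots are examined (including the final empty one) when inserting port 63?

3

Insert 943: h=0, slot 0 empty → index 0.
Insert 338: h=0, slot 0 occupied → index 1.
Insert 914: h=4, slot 4 empty → index 4.
Insert 63: h=0, slots 0,1 occupied → index 2.
Table: [943, 338, 63, -, 914]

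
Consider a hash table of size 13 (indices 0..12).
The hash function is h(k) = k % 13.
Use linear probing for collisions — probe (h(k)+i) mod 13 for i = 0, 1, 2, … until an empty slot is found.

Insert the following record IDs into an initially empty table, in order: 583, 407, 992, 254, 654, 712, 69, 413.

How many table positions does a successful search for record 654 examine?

3

583 hashes to 11; slot 11 is free -> place at 11.
407 hashes to 4; slot 4 is free -> place at 4.
992 hashes to 4; 4 taken -> place at 5.
254 hashes to 7; slot 7 is free -> place at 7.
654 hashes to 4; 4,5 taken -> place at 6.
712 hashes to 10; slot 10 is free -> place at 10.
69 hashes to 4; 4,5,6,7 taken -> place at 8.
413 hashes to 10; 10,11 taken -> place at 12.
Table: [., ., ., ., 407, 992, 654, 254, 69, ., 712, 583, 413]
Lookup 654: h=4, probe 4,5,6 → found at 6.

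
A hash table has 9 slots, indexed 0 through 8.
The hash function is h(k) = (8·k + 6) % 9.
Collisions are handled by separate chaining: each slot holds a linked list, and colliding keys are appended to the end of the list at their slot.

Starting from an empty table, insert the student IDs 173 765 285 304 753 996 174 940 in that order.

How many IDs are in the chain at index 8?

173 → bucket 4
765 → bucket 6
285 → bucket 0
304 → bucket 8
753 → bucket 0 (collision)
996 → bucket 0 (collision)
174 → bucket 3
940 → bucket 2
Final buckets:
0: 285 -> 753 -> 996
1: ∅
2: 940
3: 174
4: 173
5: ∅
6: 765
7: ∅
8: 304

1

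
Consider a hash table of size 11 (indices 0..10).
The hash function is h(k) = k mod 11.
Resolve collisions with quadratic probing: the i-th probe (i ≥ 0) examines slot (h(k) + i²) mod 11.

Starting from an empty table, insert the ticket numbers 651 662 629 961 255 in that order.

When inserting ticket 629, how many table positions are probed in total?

3

Insert 651: h=2, slot 2 empty => index 2.
Insert 662: h=2, slot 2 occupied => index 3.
Insert 629: h=2, slots 2,3 occupied => index 6.
Insert 961: h=4, slot 4 empty => index 4.
Insert 255: h=2, slots 2,3,6 occupied => index 0.
Table: [255, ∅, 651, 662, 961, ∅, 629, ∅, ∅, ∅, ∅]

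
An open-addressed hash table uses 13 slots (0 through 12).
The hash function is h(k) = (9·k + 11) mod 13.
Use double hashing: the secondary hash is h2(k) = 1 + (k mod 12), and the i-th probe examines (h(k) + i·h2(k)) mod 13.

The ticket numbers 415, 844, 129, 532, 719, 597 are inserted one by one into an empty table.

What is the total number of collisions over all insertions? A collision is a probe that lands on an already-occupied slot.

7

Insert 415: h=2, slot 2 empty -> index 2.
Insert 844: h=2, h2=5, slot 2 occupied -> index 7.
Insert 129: h=2, h2=10, slot 2 occupied -> index 12.
Insert 532: h=2, h2=5, slots 2,7,12 occupied -> index 4.
Insert 719: h=8, slot 8 empty -> index 8.
Insert 597: h=2, h2=10, slots 2,12 occupied -> index 9.
Table: [_, _, 415, _, 532, _, _, 844, 719, 597, _, _, 129]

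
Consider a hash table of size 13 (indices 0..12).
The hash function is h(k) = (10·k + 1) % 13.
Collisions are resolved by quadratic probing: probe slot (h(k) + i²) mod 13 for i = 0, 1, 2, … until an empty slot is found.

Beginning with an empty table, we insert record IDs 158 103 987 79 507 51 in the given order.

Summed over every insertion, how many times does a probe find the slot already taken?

4

158 hashes to 8; slot 8 is free => place at 8.
103 hashes to 4; slot 4 is free => place at 4.
987 hashes to 4; 4 taken => place at 5.
79 hashes to 11; slot 11 is free => place at 11.
507 hashes to 1; slot 1 is free => place at 1.
51 hashes to 4; 4,5,8 taken => place at 0.
Table: [51, 507, —, —, 103, 987, —, —, 158, —, —, 79, —]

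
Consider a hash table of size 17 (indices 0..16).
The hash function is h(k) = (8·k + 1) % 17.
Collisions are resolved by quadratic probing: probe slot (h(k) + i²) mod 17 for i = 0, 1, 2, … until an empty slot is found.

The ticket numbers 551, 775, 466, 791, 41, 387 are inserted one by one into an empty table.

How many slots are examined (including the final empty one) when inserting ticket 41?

3

551 hashes to 6; slot 6 is free → place at 6.
775 hashes to 13; slot 13 is free → place at 13.
466 hashes to 6; 6 taken → place at 7.
791 hashes to 5; slot 5 is free → place at 5.
41 hashes to 6; 6,7 taken → place at 10.
387 hashes to 3; slot 3 is free → place at 3.
Table: [., ., ., 387, ., 791, 551, 466, ., ., 41, ., ., 775, ., ., .]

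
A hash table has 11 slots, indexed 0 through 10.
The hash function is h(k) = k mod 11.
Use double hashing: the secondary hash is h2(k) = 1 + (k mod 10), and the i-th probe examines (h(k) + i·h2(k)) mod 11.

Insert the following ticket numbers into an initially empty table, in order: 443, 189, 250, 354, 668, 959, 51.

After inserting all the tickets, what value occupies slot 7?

Insert 443: h=3, slot 3 empty => index 3.
Insert 189: h=2, slot 2 empty => index 2.
Insert 250: h=8, slot 8 empty => index 8.
Insert 354: h=2, h2=5, slot 2 occupied => index 7.
Insert 668: h=8, h2=9, slot 8 occupied => index 6.
Insert 959: h=2, h2=10, slot 2 occupied => index 1.
Insert 51: h=7, h2=2, slot 7 occupied => index 9.
Table: [—, 959, 189, 443, —, —, 668, 354, 250, 51, —]

354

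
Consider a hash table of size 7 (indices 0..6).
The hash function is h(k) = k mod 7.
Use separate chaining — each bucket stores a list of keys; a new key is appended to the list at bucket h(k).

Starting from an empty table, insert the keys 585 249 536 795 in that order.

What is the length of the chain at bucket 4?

4

585 → bucket 4
249 → bucket 4 (collision)
536 → bucket 4 (collision)
795 → bucket 4 (collision)
Final buckets:
0: .
1: .
2: .
3: .
4: 585 -> 249 -> 536 -> 795
5: .
6: .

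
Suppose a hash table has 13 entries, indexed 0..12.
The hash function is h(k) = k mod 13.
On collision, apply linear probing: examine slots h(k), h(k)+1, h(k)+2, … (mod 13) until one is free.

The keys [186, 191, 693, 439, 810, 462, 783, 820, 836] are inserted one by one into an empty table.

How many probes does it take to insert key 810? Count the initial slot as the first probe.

Insert 186: h=4, slot 4 empty → index 4.
Insert 191: h=9, slot 9 empty → index 9.
Insert 693: h=4, slot 4 occupied → index 5.
Insert 439: h=10, slot 10 empty → index 10.
Insert 810: h=4, slots 4,5 occupied → index 6.
Insert 462: h=7, slot 7 empty → index 7.
Insert 783: h=3, slot 3 empty → index 3.
Insert 820: h=1, slot 1 empty → index 1.
Insert 836: h=4, slots 4,5,6,7 occupied → index 8.
Table: [—, 820, —, 783, 186, 693, 810, 462, 836, 191, 439, —, —]

3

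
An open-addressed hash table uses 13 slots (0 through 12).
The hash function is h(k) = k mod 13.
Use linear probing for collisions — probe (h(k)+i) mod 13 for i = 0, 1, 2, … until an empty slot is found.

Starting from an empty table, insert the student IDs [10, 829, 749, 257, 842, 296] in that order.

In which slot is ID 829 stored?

Insert 10: h=10, slot 10 empty -> index 10.
Insert 829: h=10, slot 10 occupied -> index 11.
Insert 749: h=8, slot 8 empty -> index 8.
Insert 257: h=10, slots 10,11 occupied -> index 12.
Insert 842: h=10, slots 10,11,12 occupied -> index 0.
Insert 296: h=10, slots 10,11,12,0 occupied -> index 1.
Table: [842, 296, ∅, ∅, ∅, ∅, ∅, ∅, 749, ∅, 10, 829, 257]

11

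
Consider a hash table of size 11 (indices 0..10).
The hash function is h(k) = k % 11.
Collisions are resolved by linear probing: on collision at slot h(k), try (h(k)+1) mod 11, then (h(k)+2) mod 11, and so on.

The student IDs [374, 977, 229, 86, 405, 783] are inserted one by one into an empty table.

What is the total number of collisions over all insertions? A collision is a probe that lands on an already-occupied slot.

9

374: h=0 → slot 0
977: h=9 → slot 9
229: h=9, probe 9,10 → slot 10
86: h=9, probe 9,10,0,1 → slot 1
405: h=9, probe 9,10,0,1,2 → slot 2
783: h=2, probe 2,3 → slot 3
Table: [374, 86, 405, 783, ., ., ., ., ., 977, 229]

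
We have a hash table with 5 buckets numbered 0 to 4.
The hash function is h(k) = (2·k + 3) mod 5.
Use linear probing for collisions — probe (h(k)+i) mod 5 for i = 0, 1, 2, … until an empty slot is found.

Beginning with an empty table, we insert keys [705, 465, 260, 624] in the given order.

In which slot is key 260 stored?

0

Insert 705: h=3, slot 3 empty -> index 3.
Insert 465: h=3, slot 3 occupied -> index 4.
Insert 260: h=3, slots 3,4 occupied -> index 0.
Insert 624: h=1, slot 1 empty -> index 1.
Table: [260, 624, —, 705, 465]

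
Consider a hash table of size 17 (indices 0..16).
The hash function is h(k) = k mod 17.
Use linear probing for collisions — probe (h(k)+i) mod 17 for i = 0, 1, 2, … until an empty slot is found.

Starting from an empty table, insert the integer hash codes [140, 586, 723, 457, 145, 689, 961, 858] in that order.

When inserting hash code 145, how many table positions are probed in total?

140 hashes to 4; slot 4 is free → place at 4.
586 hashes to 8; slot 8 is free → place at 8.
723 hashes to 9; slot 9 is free → place at 9.
457 hashes to 15; slot 15 is free → place at 15.
145 hashes to 9; 9 taken → place at 10.
689 hashes to 9; 9,10 taken → place at 11.
961 hashes to 9; 9,10,11 taken → place at 12.
858 hashes to 8; 8,9,10,11,12 taken → place at 13.
Table: [—, —, —, —, 140, —, —, —, 586, 723, 145, 689, 961, 858, —, 457, —]

2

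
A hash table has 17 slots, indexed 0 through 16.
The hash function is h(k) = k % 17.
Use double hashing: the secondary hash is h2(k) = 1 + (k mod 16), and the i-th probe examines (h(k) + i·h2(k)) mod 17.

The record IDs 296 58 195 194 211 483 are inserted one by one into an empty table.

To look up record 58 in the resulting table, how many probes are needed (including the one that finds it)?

2

296: h=7 -> slot 7
58: h=7, h2=11, probe 7,1 -> slot 1
195: h=8 -> slot 8
194: h=7, h2=3, probe 7,10 -> slot 10
211: h=7, h2=4, probe 7,11 -> slot 11
483: h=7, h2=4, probe 7,11,15 -> slot 15
Table: [., 58, ., ., ., ., ., 296, 195, ., 194, 211, ., ., ., 483, .]
Lookup 58: h=7, h2=11, probe 7,1 → found at 1.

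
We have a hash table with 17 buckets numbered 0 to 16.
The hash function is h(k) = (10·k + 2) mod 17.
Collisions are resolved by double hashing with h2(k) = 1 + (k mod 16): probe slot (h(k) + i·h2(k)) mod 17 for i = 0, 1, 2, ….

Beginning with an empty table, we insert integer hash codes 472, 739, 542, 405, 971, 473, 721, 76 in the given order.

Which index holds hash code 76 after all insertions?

472: h=13 => slot 13
739: h=14 => slot 14
542: h=16 => slot 16
405: h=6 => slot 6
971: h=5 => slot 5
473: h=6, h2=10, probe 6,16,9 => slot 9
721: h=4 => slot 4
76: h=14, h2=13, probe 14,10 => slot 10
Table: [-, -, -, -, 721, 971, 405, -, -, 473, 76, -, -, 472, 739, -, 542]

10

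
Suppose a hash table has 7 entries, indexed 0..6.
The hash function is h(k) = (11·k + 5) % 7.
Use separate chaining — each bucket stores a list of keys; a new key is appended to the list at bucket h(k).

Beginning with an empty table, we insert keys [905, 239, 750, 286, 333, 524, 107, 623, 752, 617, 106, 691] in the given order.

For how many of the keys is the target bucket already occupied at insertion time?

5

Insert 905: h=6, bucket 6 empty -> new chain.
Insert 239: h=2, bucket 2 empty -> new chain.
Insert 750: h=2, bucket 2 nonempty -> append to chain.
Insert 286: h=1, bucket 1 empty -> new chain.
Insert 333: h=0, bucket 0 empty -> new chain.
Insert 524: h=1, bucket 1 nonempty -> append to chain.
Insert 107: h=6, bucket 6 nonempty -> append to chain.
Insert 623: h=5, bucket 5 empty -> new chain.
Insert 752: h=3, bucket 3 empty -> new chain.
Insert 617: h=2, bucket 2 nonempty -> append to chain.
Insert 106: h=2, bucket 2 nonempty -> append to chain.
Insert 691: h=4, bucket 4 empty -> new chain.
Final buckets:
0: 333
1: 286 -> 524
2: 239 -> 750 -> 617 -> 106
3: 752
4: 691
5: 623
6: 905 -> 107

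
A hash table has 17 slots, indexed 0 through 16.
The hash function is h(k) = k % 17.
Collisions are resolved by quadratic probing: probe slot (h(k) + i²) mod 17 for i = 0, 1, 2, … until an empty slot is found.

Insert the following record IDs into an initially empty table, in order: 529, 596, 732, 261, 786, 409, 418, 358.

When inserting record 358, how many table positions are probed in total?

529: h=2 => slot 2
596: h=1 => slot 1
732: h=1, probe 1,2,5 => slot 5
261: h=6 => slot 6
786: h=4 => slot 4
409: h=1, probe 1,2,5,10 => slot 10
418: h=10, probe 10,11 => slot 11
358: h=1, probe 1,2,5,10,0 => slot 0
Table: [358, 596, 529, —, 786, 732, 261, —, —, —, 409, 418, —, —, —, —, —]

5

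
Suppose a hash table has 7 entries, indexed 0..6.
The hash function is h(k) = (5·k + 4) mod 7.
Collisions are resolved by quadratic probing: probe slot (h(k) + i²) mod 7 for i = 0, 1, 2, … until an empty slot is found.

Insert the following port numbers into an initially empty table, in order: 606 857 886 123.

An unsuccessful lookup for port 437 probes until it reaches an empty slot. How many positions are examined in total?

Insert 606: h=3, slot 3 empty => index 3.
Insert 857: h=5, slot 5 empty => index 5.
Insert 886: h=3, slot 3 occupied => index 4.
Insert 123: h=3, slots 3,4 occupied => index 0.
Table: [123, _, _, 606, 886, 857, _]
Lookup 437: h=5, probe 5,6 → slot 6 empty, not found.

2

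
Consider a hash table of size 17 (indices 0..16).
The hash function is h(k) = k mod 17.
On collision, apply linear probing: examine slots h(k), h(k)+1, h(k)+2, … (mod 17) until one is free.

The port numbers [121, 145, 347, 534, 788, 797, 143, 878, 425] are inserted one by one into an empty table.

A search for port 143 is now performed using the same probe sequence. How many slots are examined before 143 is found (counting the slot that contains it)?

4

121: h=2 → slot 2
145: h=9 → slot 9
347: h=7 → slot 7
534: h=7, probe 7,8 → slot 8
788: h=6 → slot 6
797: h=15 → slot 15
143: h=7, probe 7,8,9,10 → slot 10
878: h=11 → slot 11
425: h=0 → slot 0
Table: [425, —, 121, —, —, —, 788, 347, 534, 145, 143, 878, —, —, —, 797, —]
Lookup 143: h=7, probe 7,8,9,10 → found at 10.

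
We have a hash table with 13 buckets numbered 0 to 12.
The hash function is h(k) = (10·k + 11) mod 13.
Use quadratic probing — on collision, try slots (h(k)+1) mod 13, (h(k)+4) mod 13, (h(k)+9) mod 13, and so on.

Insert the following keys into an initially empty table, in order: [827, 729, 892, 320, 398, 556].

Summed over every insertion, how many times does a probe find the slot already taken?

6

Insert 827: h=0, slot 0 empty => index 0.
Insert 729: h=8, slot 8 empty => index 8.
Insert 892: h=0, slot 0 occupied => index 1.
Insert 320: h=0, slots 0,1 occupied => index 4.
Insert 398: h=0, slots 0,1,4 occupied => index 9.
Insert 556: h=7, slot 7 empty => index 7.
Table: [827, 892, _, _, 320, _, _, 556, 729, 398, _, _, _]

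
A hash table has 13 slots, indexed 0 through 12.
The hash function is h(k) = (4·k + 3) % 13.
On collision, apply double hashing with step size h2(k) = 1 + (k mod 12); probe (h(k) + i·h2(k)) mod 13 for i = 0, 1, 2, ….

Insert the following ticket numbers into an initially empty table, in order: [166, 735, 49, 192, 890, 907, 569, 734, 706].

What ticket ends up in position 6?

49

Insert 166: h=4, slot 4 empty -> index 4.
Insert 735: h=5, slot 5 empty -> index 5.
Insert 49: h=4, h2=2, slot 4 occupied -> index 6.
Insert 192: h=4, h2=1, slots 4,5,6 occupied -> index 7.
Insert 890: h=1, slot 1 empty -> index 1.
Insert 907: h=4, h2=8, slot 4 occupied -> index 12.
Insert 569: h=4, h2=6, slot 4 occupied -> index 10.
Insert 734: h=1, h2=3, slots 1,4,7,10 occupied -> index 0.
Insert 706: h=6, h2=11, slots 6,4 occupied -> index 2.
Table: [734, 890, 706, ., 166, 735, 49, 192, ., ., 569, ., 907]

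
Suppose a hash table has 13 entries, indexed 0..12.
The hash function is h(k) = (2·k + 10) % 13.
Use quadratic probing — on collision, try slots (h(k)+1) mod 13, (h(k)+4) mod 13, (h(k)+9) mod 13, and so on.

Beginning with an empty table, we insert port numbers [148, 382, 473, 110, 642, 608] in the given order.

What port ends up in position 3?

642

148 hashes to 7; slot 7 is free => place at 7.
382 hashes to 7; 7 taken => place at 8.
473 hashes to 7; 7,8 taken => place at 11.
110 hashes to 9; slot 9 is free => place at 9.
642 hashes to 7; 7,8,11 taken => place at 3.
608 hashes to 4; slot 4 is free => place at 4.
Table: [-, -, -, 642, 608, -, -, 148, 382, 110, -, 473, -]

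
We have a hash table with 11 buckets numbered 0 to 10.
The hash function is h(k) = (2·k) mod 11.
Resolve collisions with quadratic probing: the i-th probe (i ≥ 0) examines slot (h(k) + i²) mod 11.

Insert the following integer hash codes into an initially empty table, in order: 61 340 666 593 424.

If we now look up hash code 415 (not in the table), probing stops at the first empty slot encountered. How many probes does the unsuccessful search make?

2

Insert 61: h=1, slot 1 empty => index 1.
Insert 340: h=9, slot 9 empty => index 9.
Insert 666: h=1, slot 1 occupied => index 2.
Insert 593: h=9, slot 9 occupied => index 10.
Insert 424: h=1, slots 1,2 occupied => index 5.
Table: [-, 61, 666, -, -, 424, -, -, -, 340, 593]
Lookup 415: h=5, probe 5,6 → slot 6 empty, not found.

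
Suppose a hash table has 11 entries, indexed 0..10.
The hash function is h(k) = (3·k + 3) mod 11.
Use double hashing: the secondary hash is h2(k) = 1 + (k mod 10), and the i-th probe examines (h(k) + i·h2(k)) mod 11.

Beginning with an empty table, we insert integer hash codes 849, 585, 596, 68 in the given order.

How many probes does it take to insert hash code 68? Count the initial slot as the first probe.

Insert 849: h=9, slot 9 empty → index 9.
Insert 585: h=9, h2=6, slot 9 occupied → index 4.
Insert 596: h=9, h2=7, slot 9 occupied → index 5.
Insert 68: h=9, h2=9, slot 9 occupied → index 7.
Table: [., ., ., ., 585, 596, ., 68, ., 849, .]

2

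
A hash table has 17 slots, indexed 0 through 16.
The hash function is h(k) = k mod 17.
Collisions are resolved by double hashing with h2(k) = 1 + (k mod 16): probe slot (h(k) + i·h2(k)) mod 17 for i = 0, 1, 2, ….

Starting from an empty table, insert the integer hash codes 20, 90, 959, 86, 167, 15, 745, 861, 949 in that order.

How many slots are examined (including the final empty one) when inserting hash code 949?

3

20 hashes to 3; slot 3 is free → place at 3.
90 hashes to 5; slot 5 is free → place at 5.
959 hashes to 7; slot 7 is free → place at 7.
86 hashes to 1; slot 1 is free → place at 1.
167 hashes to 14; slot 14 is free → place at 14.
15 hashes to 15; slot 15 is free → place at 15.
745 hashes to 14, h2=10; 14,7 taken → place at 0.
861 hashes to 11; slot 11 is free → place at 11.
949 hashes to 14, h2=6; 14,3 taken → place at 9.
Table: [745, 86, -, 20, -, 90, -, 959, -, 949, -, 861, -, -, 167, 15, -]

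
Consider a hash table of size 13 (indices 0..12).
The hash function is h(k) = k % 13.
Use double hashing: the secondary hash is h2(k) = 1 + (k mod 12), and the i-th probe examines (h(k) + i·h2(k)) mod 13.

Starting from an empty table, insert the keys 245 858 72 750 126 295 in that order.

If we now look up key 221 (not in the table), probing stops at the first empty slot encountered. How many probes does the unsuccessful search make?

245: h=11 → slot 11
858: h=0 → slot 0
72: h=7 → slot 7
750: h=9 → slot 9
126: h=9, h2=7, probe 9,3 → slot 3
295: h=9, h2=8, probe 9,4 → slot 4
Table: [858, _, _, 126, 295, _, _, 72, _, 750, _, 245, _]
Lookup 221: h=0, h2=6, probe 0,6 → slot 6 empty, not found.

2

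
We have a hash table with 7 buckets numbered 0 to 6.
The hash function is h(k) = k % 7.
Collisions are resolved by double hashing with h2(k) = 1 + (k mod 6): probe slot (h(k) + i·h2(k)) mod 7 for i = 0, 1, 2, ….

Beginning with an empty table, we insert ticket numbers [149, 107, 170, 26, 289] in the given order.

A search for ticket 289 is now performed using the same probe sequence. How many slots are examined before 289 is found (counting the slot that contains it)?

149 hashes to 2; slot 2 is free → place at 2.
107 hashes to 2, h2=6; 2 taken → place at 1.
170 hashes to 2, h2=3; 2 taken → place at 5.
26 hashes to 5, h2=3; 5,1 taken → place at 4.
289 hashes to 2, h2=2; 2,4 taken → place at 6.
Table: [., 107, 149, ., 26, 170, 289]
Lookup 289: h=2, h2=2, probe 2,4,6 → found at 6.

3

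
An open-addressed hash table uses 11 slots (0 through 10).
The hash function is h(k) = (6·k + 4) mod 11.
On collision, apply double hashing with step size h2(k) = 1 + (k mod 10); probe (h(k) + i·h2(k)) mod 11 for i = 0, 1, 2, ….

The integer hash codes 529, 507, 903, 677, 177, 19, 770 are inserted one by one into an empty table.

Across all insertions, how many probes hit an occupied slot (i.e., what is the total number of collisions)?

7

Insert 529: h=10, slot 10 empty → index 10.
Insert 507: h=10, h2=8, slot 10 occupied → index 7.
Insert 903: h=10, h2=4, slot 10 occupied → index 3.
Insert 677: h=7, h2=8, slot 7 occupied → index 4.
Insert 177: h=10, h2=8, slots 10,7,4 occupied → index 1.
Insert 19: h=8, slot 8 empty → index 8.
Insert 770: h=4, h2=1, slot 4 occupied → index 5.
Table: [-, 177, -, 903, 677, 770, -, 507, 19, -, 529]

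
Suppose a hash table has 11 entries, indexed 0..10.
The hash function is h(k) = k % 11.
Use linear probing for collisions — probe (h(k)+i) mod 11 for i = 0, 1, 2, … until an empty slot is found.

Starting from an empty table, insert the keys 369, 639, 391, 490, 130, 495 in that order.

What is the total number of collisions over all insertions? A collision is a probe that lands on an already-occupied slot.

3

369 hashes to 6; slot 6 is free => place at 6.
639 hashes to 1; slot 1 is free => place at 1.
391 hashes to 6; 6 taken => place at 7.
490 hashes to 6; 6,7 taken => place at 8.
130 hashes to 9; slot 9 is free => place at 9.
495 hashes to 0; slot 0 is free => place at 0.
Table: [495, 639, ., ., ., ., 369, 391, 490, 130, .]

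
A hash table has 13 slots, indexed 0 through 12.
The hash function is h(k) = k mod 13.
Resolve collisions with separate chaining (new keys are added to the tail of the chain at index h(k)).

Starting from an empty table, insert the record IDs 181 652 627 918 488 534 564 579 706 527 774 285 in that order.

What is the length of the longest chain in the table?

181 → bucket 12
652 → bucket 2
627 → bucket 3
918 → bucket 8
488 → bucket 7
534 → bucket 1
564 → bucket 5
579 → bucket 7 (collision)
706 → bucket 4
527 → bucket 7 (collision)
774 → bucket 7 (collision)
285 → bucket 12 (collision)
Final buckets:
0: ∅
1: 534
2: 652
3: 627
4: 706
5: 564
6: ∅
7: 488 -> 579 -> 527 -> 774
8: 918
9: ∅
10: ∅
11: ∅
12: 181 -> 285

4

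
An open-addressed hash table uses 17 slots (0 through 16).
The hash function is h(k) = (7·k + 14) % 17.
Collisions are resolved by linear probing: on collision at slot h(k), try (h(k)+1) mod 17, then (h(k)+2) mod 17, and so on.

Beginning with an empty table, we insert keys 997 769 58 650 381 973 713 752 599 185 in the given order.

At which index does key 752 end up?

997 hashes to 6; slot 6 is free => place at 6.
769 hashes to 8; slot 8 is free => place at 8.
58 hashes to 12; slot 12 is free => place at 12.
650 hashes to 8; 8 taken => place at 9.
381 hashes to 12; 12 taken => place at 13.
973 hashes to 8; 8,9 taken => place at 10.
713 hashes to 7; slot 7 is free => place at 7.
752 hashes to 8; 8,9,10 taken => place at 11.
599 hashes to 8; 8,9,10,11,12,13 taken => place at 14.
185 hashes to 0; slot 0 is free => place at 0.
Table: [185, ∅, ∅, ∅, ∅, ∅, 997, 713, 769, 650, 973, 752, 58, 381, 599, ∅, ∅]

11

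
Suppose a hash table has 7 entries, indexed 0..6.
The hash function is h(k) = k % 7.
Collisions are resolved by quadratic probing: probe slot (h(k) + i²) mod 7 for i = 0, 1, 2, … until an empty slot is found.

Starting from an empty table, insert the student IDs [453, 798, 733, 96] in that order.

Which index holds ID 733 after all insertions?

6

Insert 453: h=5, slot 5 empty => index 5.
Insert 798: h=0, slot 0 empty => index 0.
Insert 733: h=5, slot 5 occupied => index 6.
Insert 96: h=5, slots 5,6 occupied => index 2.
Table: [798, _, 96, _, _, 453, 733]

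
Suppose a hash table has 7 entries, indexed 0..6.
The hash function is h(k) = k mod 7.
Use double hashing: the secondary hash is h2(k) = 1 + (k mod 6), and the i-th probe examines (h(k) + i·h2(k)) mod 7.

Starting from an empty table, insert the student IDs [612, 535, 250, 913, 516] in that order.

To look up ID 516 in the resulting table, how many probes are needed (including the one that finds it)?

2

612 hashes to 3; slot 3 is free → place at 3.
535 hashes to 3, h2=2; 3 taken → place at 5.
250 hashes to 5, h2=5; 5,3 taken → place at 1.
913 hashes to 3, h2=2; 3,5 taken → place at 0.
516 hashes to 5, h2=1; 5 taken → place at 6.
Table: [913, 250, ., 612, ., 535, 516]
Lookup 516: h=5, h2=1, probe 5,6 → found at 6.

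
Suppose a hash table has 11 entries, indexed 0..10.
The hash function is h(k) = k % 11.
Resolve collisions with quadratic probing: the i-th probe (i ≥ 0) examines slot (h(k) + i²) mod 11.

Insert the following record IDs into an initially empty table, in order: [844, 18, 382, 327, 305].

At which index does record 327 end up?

844 hashes to 8; slot 8 is free → place at 8.
18 hashes to 7; slot 7 is free → place at 7.
382 hashes to 8; 8 taken → place at 9.
327 hashes to 8; 8,9 taken → place at 1.
305 hashes to 8; 8,9,1 taken → place at 6.
Table: [-, 327, -, -, -, -, 305, 18, 844, 382, -]

1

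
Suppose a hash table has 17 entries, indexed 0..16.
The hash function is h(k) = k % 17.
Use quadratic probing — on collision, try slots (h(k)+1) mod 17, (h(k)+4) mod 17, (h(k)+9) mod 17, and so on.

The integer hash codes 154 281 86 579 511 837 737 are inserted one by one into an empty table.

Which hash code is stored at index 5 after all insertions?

154: h=1 => slot 1
281: h=9 => slot 9
86: h=1, probe 1,2 => slot 2
579: h=1, probe 1,2,5 => slot 5
511: h=1, probe 1,2,5,10 => slot 10
837: h=4 => slot 4
737: h=6 => slot 6
Table: [-, 154, 86, -, 837, 579, 737, -, -, 281, 511, -, -, -, -, -, -]

579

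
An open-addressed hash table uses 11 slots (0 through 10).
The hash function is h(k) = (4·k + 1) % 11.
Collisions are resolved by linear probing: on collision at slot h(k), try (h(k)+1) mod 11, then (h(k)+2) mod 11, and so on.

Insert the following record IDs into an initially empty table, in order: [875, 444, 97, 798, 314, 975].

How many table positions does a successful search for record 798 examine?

875: h=3 => slot 3
444: h=6 => slot 6
97: h=4 => slot 4
798: h=3, probe 3,4,5 => slot 5
314: h=3, probe 3,4,5,6,7 => slot 7
975: h=7, probe 7,8 => slot 8
Table: [_, _, _, 875, 97, 798, 444, 314, 975, _, _]
Lookup 798: h=3, probe 3,4,5 → found at 5.

3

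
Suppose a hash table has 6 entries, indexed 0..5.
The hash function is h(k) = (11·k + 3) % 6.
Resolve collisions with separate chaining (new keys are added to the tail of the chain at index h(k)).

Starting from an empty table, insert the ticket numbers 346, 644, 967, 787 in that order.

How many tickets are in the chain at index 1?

1

346 -> bucket 5
644 -> bucket 1
967 -> bucket 2
787 -> bucket 2 (collision)
Final buckets:
0: —
1: 644
2: 967 -> 787
3: —
4: —
5: 346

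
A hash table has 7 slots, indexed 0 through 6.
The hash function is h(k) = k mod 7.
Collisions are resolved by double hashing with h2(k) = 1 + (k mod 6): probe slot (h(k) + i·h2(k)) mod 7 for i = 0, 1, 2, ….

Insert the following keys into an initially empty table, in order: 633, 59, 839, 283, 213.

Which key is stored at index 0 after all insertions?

213

633: h=3 → slot 3
59: h=3, h2=6, probe 3,2 → slot 2
839: h=6 → slot 6
283: h=3, h2=2, probe 3,5 → slot 5
213: h=3, h2=4, probe 3,0 → slot 0
Table: [213, ∅, 59, 633, ∅, 283, 839]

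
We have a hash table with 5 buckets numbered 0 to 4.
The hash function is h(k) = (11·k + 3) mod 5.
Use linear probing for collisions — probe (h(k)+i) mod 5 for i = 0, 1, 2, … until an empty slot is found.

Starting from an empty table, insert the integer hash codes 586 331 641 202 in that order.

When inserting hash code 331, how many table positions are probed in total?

Insert 586: h=4, slot 4 empty => index 4.
Insert 331: h=4, slot 4 occupied => index 0.
Insert 641: h=4, slots 4,0 occupied => index 1.
Insert 202: h=0, slots 0,1 occupied => index 2.
Table: [331, 641, 202, —, 586]

2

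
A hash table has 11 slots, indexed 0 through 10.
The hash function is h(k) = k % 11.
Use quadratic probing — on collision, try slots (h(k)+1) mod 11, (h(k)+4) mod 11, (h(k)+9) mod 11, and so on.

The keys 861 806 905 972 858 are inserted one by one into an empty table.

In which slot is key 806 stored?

4

861: h=3 → slot 3
806: h=3, probe 3,4 → slot 4
905: h=3, probe 3,4,7 → slot 7
972: h=4, probe 4,5 → slot 5
858: h=0 → slot 0
Table: [858, -, -, 861, 806, 972, -, 905, -, -, -]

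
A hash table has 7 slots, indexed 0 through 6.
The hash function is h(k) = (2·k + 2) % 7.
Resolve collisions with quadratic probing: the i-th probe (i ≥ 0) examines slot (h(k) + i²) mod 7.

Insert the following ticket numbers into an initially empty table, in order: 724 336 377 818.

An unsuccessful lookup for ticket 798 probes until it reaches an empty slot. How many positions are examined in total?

2

724: h=1 → slot 1
336: h=2 → slot 2
377: h=0 → slot 0
818: h=0, probe 0,1,4 → slot 4
Table: [377, 724, 336, ∅, 818, ∅, ∅]
Lookup 798: h=2, probe 2,3 → slot 3 empty, not found.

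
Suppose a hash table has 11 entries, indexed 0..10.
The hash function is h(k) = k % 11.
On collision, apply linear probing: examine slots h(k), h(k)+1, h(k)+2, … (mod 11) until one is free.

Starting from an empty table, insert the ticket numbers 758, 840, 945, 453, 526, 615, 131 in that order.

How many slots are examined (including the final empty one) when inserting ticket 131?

758 hashes to 10; slot 10 is free => place at 10.
840 hashes to 4; slot 4 is free => place at 4.
945 hashes to 10; 10 taken => place at 0.
453 hashes to 2; slot 2 is free => place at 2.
526 hashes to 9; slot 9 is free => place at 9.
615 hashes to 10; 10,0 taken => place at 1.
131 hashes to 10; 10,0,1,2 taken => place at 3.
Table: [945, 615, 453, 131, 840, —, —, —, —, 526, 758]

5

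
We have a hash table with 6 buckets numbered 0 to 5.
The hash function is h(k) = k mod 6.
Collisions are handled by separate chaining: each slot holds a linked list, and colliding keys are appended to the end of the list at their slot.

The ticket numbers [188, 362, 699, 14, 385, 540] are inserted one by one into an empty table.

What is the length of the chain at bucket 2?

Insert 188: h=2, bucket 2 empty → new chain.
Insert 362: h=2, bucket 2 nonempty → append to chain.
Insert 699: h=3, bucket 3 empty → new chain.
Insert 14: h=2, bucket 2 nonempty → append to chain.
Insert 385: h=1, bucket 1 empty → new chain.
Insert 540: h=0, bucket 0 empty → new chain.
Final buckets:
0: 540
1: 385
2: 188 -> 362 -> 14
3: 699
4: _
5: _

3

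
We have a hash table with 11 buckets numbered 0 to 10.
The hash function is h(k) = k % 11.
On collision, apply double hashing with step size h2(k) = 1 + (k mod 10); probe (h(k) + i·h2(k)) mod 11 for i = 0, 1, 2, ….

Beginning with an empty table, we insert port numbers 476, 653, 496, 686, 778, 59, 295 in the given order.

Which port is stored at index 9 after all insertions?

476 hashes to 3; slot 3 is free → place at 3.
653 hashes to 4; slot 4 is free → place at 4.
496 hashes to 1; slot 1 is free → place at 1.
686 hashes to 4, h2=7; 4 taken → place at 0.
778 hashes to 8; slot 8 is free → place at 8.
59 hashes to 4, h2=10; 4,3 taken → place at 2.
295 hashes to 9; slot 9 is free → place at 9.
Table: [686, 496, 59, 476, 653, —, —, —, 778, 295, —]

295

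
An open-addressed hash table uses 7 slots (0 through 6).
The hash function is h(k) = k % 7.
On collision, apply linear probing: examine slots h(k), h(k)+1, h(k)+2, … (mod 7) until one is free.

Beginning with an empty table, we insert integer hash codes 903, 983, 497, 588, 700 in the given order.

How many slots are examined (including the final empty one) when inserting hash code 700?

903 hashes to 0; slot 0 is free => place at 0.
983 hashes to 3; slot 3 is free => place at 3.
497 hashes to 0; 0 taken => place at 1.
588 hashes to 0; 0,1 taken => place at 2.
700 hashes to 0; 0,1,2,3 taken => place at 4.
Table: [903, 497, 588, 983, 700, -, -]

5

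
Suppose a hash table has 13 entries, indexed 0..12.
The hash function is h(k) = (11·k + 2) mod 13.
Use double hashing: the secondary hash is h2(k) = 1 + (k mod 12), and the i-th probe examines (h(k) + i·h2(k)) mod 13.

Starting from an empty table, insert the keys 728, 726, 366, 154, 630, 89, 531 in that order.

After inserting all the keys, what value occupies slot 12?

728 hashes to 2; slot 2 is free -> place at 2.
726 hashes to 6; slot 6 is free -> place at 6.
366 hashes to 11; slot 11 is free -> place at 11.
154 hashes to 6, h2=11; 6 taken -> place at 4.
630 hashes to 3; slot 3 is free -> place at 3.
89 hashes to 6, h2=6; 6 taken -> place at 12.
531 hashes to 6, h2=4; 6 taken -> place at 10.
Table: [-, -, 728, 630, 154, -, 726, -, -, -, 531, 366, 89]

89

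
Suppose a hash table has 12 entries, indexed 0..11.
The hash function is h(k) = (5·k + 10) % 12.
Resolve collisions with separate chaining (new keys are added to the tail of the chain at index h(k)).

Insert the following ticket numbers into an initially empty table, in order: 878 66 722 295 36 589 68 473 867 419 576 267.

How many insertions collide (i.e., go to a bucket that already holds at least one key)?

3

878 -> bucket 8
66 -> bucket 4
722 -> bucket 8 (collision)
295 -> bucket 9
36 -> bucket 10
589 -> bucket 3
68 -> bucket 2
473 -> bucket 11
867 -> bucket 1
419 -> bucket 5
576 -> bucket 10 (collision)
267 -> bucket 1 (collision)
Final buckets:
0: .
1: 867 -> 267
2: 68
3: 589
4: 66
5: 419
6: .
7: .
8: 878 -> 722
9: 295
10: 36 -> 576
11: 473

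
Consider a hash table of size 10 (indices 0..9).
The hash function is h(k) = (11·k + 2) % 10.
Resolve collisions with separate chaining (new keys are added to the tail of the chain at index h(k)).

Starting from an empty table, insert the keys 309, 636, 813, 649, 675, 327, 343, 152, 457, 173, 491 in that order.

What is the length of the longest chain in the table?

3

309 → bucket 1
636 → bucket 8
813 → bucket 5
649 → bucket 1 (collision)
675 → bucket 7
327 → bucket 9
343 → bucket 5 (collision)
152 → bucket 4
457 → bucket 9 (collision)
173 → bucket 5 (collision)
491 → bucket 3
Final buckets:
0: —
1: 309 -> 649
2: —
3: 491
4: 152
5: 813 -> 343 -> 173
6: —
7: 675
8: 636
9: 327 -> 457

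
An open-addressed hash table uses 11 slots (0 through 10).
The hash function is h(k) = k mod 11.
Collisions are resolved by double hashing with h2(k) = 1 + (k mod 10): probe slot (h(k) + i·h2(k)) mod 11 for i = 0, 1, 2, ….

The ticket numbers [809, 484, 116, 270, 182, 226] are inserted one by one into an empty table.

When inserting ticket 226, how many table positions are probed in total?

809 hashes to 6; slot 6 is free => place at 6.
484 hashes to 0; slot 0 is free => place at 0.
116 hashes to 6, h2=7; 6 taken => place at 2.
270 hashes to 6, h2=1; 6 taken => place at 7.
182 hashes to 6, h2=3; 6 taken => place at 9.
226 hashes to 6, h2=7; 6,2,9 taken => place at 5.
Table: [484, —, 116, —, —, 226, 809, 270, —, 182, —]

4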